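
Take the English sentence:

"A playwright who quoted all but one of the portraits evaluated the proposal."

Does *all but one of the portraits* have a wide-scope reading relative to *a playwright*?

*all but one of the portraits* sits inside the relative clause *who quoted all but one of the portraits*.
Quantifiers inside a relative clause are trapped there; the RC boundary blocks QR.
So the wide-scope reading for *all but one of the portraits* is blocked.
(Only the surface reading survives: one fixed playwright with respect to all the relevant portraits.)

No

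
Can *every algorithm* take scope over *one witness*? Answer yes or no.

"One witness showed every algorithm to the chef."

*every algorithm* and *one witness* are in the same minimal clause.
Since no island is crossed, the inverse ordering is licensed alongside surface scope.
The sentence is scopally ambiguous between *one witness* > *every algorithm* and *every algorithm* > *one witness*.

Yes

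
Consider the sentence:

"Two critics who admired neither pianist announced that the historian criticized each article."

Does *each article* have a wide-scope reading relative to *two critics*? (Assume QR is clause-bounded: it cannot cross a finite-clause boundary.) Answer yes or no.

*each article* occurs within the finite complement clause *that the historian criticized each article*.
With QR restricted to its own tensed clause, the embedded quantifier cannot reach a matrix scope position.
*each article* is confined to the island and cannot take scope over *two critics*.

No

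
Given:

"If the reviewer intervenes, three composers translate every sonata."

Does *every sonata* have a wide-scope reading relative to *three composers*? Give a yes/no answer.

The adjunct island is irrelevant here — *every sonata* and *three composers* are both in the matrix clause.
Since no island is crossed, the inverse ordering is licensed alongside surface scope.
The sentence is scopally ambiguous between *three composers* > *every sonata* and *every sonata* > *three composers*.

Yes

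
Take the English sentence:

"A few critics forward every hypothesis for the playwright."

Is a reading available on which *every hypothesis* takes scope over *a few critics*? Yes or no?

*a few critics* and *every hypothesis* are co-arguments of the matrix verb, with nothing but a clause-internal boundary between them.
With no island boundary between them, the object can take inverse scope over the subject via ordinary QR within the clause.

Yes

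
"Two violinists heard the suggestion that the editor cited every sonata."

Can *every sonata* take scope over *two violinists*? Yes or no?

No

*every sonata* sits inside the complex NP *the suggestion that the editor cited every sonata*.
Since the clause is the complement of a nominal head, the CNPC blocks scope extraction.
*every sonata* > *two violinists* would require crossing that boundary, which is illicit.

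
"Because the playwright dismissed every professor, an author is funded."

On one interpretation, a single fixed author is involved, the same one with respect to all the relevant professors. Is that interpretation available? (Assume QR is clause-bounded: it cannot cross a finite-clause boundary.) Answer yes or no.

Yes

The paraphrase describes the scope ordering *an author* > *every professor*.
*an author* is a matrix-clause argument and can take scope within the matrix clause over the constituent containing *every professor*, so *an author* > *every professor* needs no island-crossing movement and is available.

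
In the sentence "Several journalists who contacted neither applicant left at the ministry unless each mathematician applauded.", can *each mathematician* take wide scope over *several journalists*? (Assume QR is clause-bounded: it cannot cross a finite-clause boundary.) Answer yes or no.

No

The DP *each mathematician* is contained in the adjunct clause *unless each mathematician applauded*.
Adverbial clauses are not L-marked, so they are barriers for QR — the quantifier cannot escape the adjunct.
*each mathematician* > *several journalists* would require crossing that boundary, which is illicit.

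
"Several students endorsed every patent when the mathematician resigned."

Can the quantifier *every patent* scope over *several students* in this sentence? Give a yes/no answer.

Although there is an adjunct clause, *every patent* is in the main clause, not inside the adjunct.
Ordinary QR to a clause-peripheral position gives the wide-scope LF for the lower DP.
The sentence is scopally ambiguous between *several students* > *every patent* and *every patent* > *several students*.

Yes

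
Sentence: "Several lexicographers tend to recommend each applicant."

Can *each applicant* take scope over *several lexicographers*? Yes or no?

Infinitival complements of raising predicates do not block QR; *each applicant* and *several lexicographers* are effectively clausemates.
Ordinary QR to a clause-peripheral position gives the wide-scope LF for the lower DP.

Yes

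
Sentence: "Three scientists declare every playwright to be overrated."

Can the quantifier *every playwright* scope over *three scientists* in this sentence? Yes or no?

*every playwright* is the subject of an ECM infinitive — the infinitival complement of an ECM verb is not a scope island, so *every playwright* can raise into the matrix clause.
Nothing blocks QR of the lower DP to a position above the higher one, so inverse scope is available.
The sentence is scopally ambiguous between *three scientists* > *every playwright* and *every playwright* > *three scientists*.

Yes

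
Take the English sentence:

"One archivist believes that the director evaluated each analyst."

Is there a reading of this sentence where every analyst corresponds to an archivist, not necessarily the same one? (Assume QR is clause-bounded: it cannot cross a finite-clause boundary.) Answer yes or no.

No

That reading corresponds to *each analyst* > *one archivist*.
*each analyst* is embedded in the finite complement clause *that the director evaluated each analyst*.
With QR restricted to its own tensed clause, the embedded quantifier cannot reach a matrix scope position.
The inverse ordering *each analyst* > *one archivist* is therefore underivable.
(Only the surface reading survives: one fixed archivist with respect to all the relevant analysts.)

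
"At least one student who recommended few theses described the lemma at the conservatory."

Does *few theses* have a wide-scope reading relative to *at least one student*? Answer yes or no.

The DP *few theses* is contained in the relative clause *who recommended few theses*.
Relative clauses block scope extraction: QR cannot target a position outside the modified NP.
*few theses* is confined to the island and cannot take scope over *at least one student*.

No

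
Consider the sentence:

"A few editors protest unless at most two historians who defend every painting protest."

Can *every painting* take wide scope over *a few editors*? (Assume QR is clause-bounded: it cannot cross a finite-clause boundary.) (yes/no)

The DP *every painting* is contained in the relative clause *who defend every painting*, which is itself inside the adjunct *unless at most two historians who defend every painting protest*.
Both the relative clause and the enclosing adjunct are scope islands; QR cannot cross either.
*every painting* > *a few editors* would require crossing that boundary, which is illicit.

No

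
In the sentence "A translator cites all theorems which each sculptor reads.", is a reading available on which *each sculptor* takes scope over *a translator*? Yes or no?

Structurally, *each sculptor* is inside the relative clause *which each sculptor reads* modifying *all theorems*.
QR out of a relative clause is ruled out by the relative-clause island constraint.
*each sculptor* > *a translator* would require crossing that boundary, which is illicit.

No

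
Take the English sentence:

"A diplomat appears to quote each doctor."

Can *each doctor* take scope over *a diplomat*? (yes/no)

Yes

Raising constructions are monoclausal for scope purposes; *each doctor* is not separated from *a diplomat* by any island.
QR within a single clause is free, so the lower quantifier may take scope over the higher one.
So *each doctor* > *a diplomat* is among the available readings.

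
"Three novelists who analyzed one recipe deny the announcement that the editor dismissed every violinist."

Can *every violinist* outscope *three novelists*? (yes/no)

The DP *every violinist* is contained in the complex NP *the announcement that the editor dismissed every violinist*.
Since the clause is the complement of a nominal head, the CNPC blocks scope extraction.
*every violinist* > *three novelists* would require crossing that boundary, which is illicit.

No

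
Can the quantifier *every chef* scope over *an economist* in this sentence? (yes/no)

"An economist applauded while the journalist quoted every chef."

*every chef* sits inside the adjunct clause *while the journalist quoted every chef*.
Adverbial clauses are not L-marked, so they are barriers for QR — the quantifier cannot escape the adjunct.
*every chef* > *an economist* would require crossing that boundary, which is illicit.
(Only the surface reading survives: one fixed economist with respect to all the relevant chefs.)

No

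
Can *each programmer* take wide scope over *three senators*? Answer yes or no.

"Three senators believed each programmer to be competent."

Yes

This is an ECM construction: *each programmer* is the infinitival subject, Case-marked by the matrix verb, and the infinitive is transparent for QR.
With no island boundary between them, the object can take inverse scope over the subject via ordinary QR within the clause.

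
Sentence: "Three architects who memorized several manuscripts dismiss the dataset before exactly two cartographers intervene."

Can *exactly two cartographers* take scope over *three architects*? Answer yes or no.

Structurally, *exactly two cartographers* is inside the adjunct clause *before exactly two cartographers intervene*.
Since the clause is an adjunct (not a complement), the Adjunct Condition blocks QR across its edge.
There is no licit LF on which *exactly two cartographers* c-commands *three architects*.

No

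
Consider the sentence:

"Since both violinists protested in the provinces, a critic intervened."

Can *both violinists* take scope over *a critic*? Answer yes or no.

*both violinists* sits inside the adjunct clause *since both violinists protested in the provinces*.
The adjunct-island constraint bars QR out of an adverbial clause.
The ordering *both violinists* > *a critic* is therefore underivable.

No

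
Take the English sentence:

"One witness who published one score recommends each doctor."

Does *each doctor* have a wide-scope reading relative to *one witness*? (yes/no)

*each doctor* is a matrix argument; only *one witness* is modified by the relative clause *who published one score*, so the RC island is irrelevant to the target quantifier.
No island intervenes, so both surface and inverse scope are derivable.
So *each doctor* > *one witness* is among the available readings.

Yes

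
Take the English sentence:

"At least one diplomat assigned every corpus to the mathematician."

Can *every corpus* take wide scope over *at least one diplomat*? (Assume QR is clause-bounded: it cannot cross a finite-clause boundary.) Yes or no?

Yes

*every corpus* and *at least one diplomat* are in the same minimal clause.
QR within a single clause is free, so the lower quantifier may take scope over the higher one.
So *every corpus* > *at least one diplomat* is among the available readings.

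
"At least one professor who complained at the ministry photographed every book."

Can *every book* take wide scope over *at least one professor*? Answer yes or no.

Yes

*every book* sits in the matrix clause, not in the relative clause on *at least one professor*.
QR within a single clause is free, so the lower quantifier may take scope over the higher one.
Both orderings are possible: *at least one professor* > *every book* and *every book* > *at least one professor*.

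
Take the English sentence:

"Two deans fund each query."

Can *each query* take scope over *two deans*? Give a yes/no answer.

Yes

*each query* is the matrix object and *two deans* the matrix subject; the two are clausemates.
No island intervenes, so both surface and inverse scope are derivable.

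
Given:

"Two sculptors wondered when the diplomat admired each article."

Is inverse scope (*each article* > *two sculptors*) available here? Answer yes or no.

No

*each article* sits inside the embedded question *when the diplomat admired each article*.
The wh-island constraint blocks QR out of an embedded interrogative.
*each article* is confined to the island and cannot take scope over *two sculptors*.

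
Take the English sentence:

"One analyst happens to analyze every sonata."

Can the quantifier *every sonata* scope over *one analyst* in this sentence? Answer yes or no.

Yes

*every sonata* is the object of the infinitival complement of a raising predicate; raising infinitives are transparent for QR, so the two DPs are in effect clausemates.
Since no island is crossed, the inverse ordering is licensed alongside surface scope.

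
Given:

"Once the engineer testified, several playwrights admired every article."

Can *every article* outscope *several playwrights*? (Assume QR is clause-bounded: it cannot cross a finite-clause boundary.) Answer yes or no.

The adjunct island is irrelevant here — *every article* and *several playwrights* are both in the matrix clause.
With no island boundary between them, the object can take inverse scope over the subject via ordinary QR within the clause.

Yes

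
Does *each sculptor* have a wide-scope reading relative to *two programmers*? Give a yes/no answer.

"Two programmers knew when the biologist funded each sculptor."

No

*each sculptor* is embedded in the embedded question *when the biologist funded each sculptor*.
Embedded wh-clauses are opaque for QR, so the quantifier stays inside the question.
The inverse ordering *each sculptor* > *two programmers* is therefore underivable.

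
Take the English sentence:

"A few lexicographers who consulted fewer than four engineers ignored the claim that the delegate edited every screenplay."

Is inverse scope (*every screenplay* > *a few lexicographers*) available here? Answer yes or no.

No

Structurally, *every screenplay* is inside the complex NP *the claim that the delegate edited every screenplay*.
The Complex NP Constraint bars QR out of the complement clause of a noun.
Hence only narrow scope for *every screenplay* (under *a few lexicographers*) survives.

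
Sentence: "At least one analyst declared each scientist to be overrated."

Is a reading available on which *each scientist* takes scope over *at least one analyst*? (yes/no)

ECM infinitives lack a CP barrier, so *each scientist* can QR over the matrix subject *at least one analyst*.
Since no island is crossed, the inverse ordering is licensed alongside surface scope.
The sentence is scopally ambiguous between *at least one analyst* > *each scientist* and *each scientist* > *at least one analyst*.

Yes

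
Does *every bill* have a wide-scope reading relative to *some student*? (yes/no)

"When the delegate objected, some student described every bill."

The adjunct island is irrelevant here — *every bill* and *some student* are both in the matrix clause.
Nothing blocks QR of the lower DP to a position above the higher one, so inverse scope is available.
The sentence is scopally ambiguous between *some student* > *every bill* and *every bill* > *some student*.

Yes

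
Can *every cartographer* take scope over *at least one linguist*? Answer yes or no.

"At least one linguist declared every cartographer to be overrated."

Yes

*every cartographer* is the subject of an ECM infinitive — the infinitival complement of an ECM verb is not a scope island, so *every cartographer* can raise into the matrix clause.
Since no island is crossed, the inverse ordering is licensed alongside surface scope.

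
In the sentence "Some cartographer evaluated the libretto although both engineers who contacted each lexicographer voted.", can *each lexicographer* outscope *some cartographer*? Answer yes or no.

The DP *each lexicographer* is contained in the relative clause *who contacted each lexicographer*, which is itself inside the adjunct *although both engineers who contacted each lexicographer voted*.
Both the relative clause and the enclosing adjunct are scope islands; QR cannot cross either.
There is no licit LF on which *each lexicographer* c-commands *some cartographer*.
(Only the surface reading survives: one fixed cartographer with respect to all the relevant lexicographers.)

No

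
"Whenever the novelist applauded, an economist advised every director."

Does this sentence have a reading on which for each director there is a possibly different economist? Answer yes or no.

The described interpretation is the *every director* > *an economist* scoping.
The adjunct island is irrelevant here — *every director* and *an economist* are both in the matrix clause.
QR within a single clause is free, so the lower quantifier may take scope over the higher one.
So *every director* > *an economist* is among the available readings.

Yes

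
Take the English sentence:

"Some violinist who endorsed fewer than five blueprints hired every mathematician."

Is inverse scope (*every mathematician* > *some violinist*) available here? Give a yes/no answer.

Yes

*every mathematician* sits in the matrix clause, not in the relative clause on *some violinist*.
Nothing blocks QR of the lower DP to a position above the higher one, so inverse scope is available.
The sentence is scopally ambiguous between *some violinist* > *every mathematician* and *every mathematician* > *some violinist*.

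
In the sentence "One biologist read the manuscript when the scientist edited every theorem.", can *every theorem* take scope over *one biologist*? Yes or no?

*every theorem* occurs within the adjunct clause *when the scientist edited every theorem*.
Adjunct clauses are scope islands: a quantifier inside an adjunct cannot raise into the matrix clause.
*every theorem* > *one biologist* would require crossing that boundary, which is illicit.

No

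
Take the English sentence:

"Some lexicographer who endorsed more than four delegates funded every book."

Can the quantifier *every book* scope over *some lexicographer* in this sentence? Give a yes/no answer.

*every book* sits in the matrix clause, not in the relative clause on *some lexicographer*.
Clause-internal QR can adjoin the lower DP above the subject, yielding the inverse reading.
Both orderings are possible: *some lexicographer* > *every book* and *every book* > *some lexicographer*.

Yes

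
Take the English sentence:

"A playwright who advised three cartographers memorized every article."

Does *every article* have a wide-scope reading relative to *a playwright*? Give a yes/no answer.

The relative clause *who advised three cartographers* modifies *a playwright*, but *every article* is not inside that relative clause — it is an argument of the matrix verb.
QR within a single clause is free, so the lower quantifier may take scope over the higher one.
Both orderings are possible: *a playwright* > *every article* and *every article* > *a playwright*.

Yes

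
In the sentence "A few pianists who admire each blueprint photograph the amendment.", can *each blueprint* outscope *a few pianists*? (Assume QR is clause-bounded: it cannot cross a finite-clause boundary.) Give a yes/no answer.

*each blueprint* is embedded in the relative clause *who admire each blueprint*.
Relative clauses are scope islands: a quantifier cannot QR out of a relative clause to take scope in the matrix clause.
*each blueprint* > *a few pianists* would require crossing that boundary, which is illicit.

No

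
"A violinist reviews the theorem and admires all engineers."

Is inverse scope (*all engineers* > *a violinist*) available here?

No

*all engineers* sits inside one conjunct of the coordinate structure (*admires all engineers*).
QR out of a conjunct would have to apply non-ATB, which the CSC forbids.
So the wide-scope reading for *all engineers* is blocked.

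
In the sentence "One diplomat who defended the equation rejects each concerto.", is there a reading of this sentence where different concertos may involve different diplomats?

This is the *each concerto* > *one diplomat* reading.
The relative clause *who defended the equation* modifies *one diplomat*, but *each concerto* is not inside that relative clause — it is an argument of the matrix verb.
No island intervenes, so both surface and inverse scope are derivable.

Yes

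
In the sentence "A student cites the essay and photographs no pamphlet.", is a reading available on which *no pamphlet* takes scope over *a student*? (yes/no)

No

*no pamphlet* is embedded in one conjunct of the coordinate structure (*photographs no pamphlet*).
Asymmetric QR out of one conjunct violates the Coordinate Structure Constraint.
There is no licit LF on which *no pamphlet* c-commands *a student*.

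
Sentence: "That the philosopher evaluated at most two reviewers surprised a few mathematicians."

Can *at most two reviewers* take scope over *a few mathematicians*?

The DP *at most two reviewers* is contained in the sentential subject *that the philosopher evaluated at most two reviewers*.
Clausal subjects are scope islands; QR from inside the subject into the matrix is barred.
So the wide-scope reading for *at most two reviewers* is blocked.

No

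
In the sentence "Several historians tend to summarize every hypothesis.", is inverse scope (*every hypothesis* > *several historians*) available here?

Infinitival complements of raising predicates do not block QR; *every hypothesis* and *several historians* are effectively clausemates.
Since no island is crossed, the inverse ordering is licensed alongside surface scope.

Yes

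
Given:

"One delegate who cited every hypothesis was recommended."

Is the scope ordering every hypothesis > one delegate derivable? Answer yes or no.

Structurally, *every hypothesis* is inside the relative clause *who cited every hypothesis*.
Quantifiers inside a relative clause are trapped there; the RC boundary blocks QR.
*every hypothesis* is confined to the island and cannot take scope over *one delegate*.

No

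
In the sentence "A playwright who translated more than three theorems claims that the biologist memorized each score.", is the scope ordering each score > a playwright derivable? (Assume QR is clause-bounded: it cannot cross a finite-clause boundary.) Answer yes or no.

*each score* sits inside the finite complement clause *that the biologist memorized each score*.
QR is clause-bounded, so the finite complement is a scope island for the embedded quantifier.
*each score* > *a playwright* would require crossing that boundary, which is illicit.

No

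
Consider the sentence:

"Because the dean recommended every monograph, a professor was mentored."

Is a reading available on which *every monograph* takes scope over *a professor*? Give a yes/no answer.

No

The target quantifier *every monograph* is part of the adjunct clause *because the dean recommended every monograph*.
Adjunct clauses are scope islands: a quantifier inside an adjunct cannot raise into the matrix clause.
So *every monograph* cannot raise to a position above *a professor*.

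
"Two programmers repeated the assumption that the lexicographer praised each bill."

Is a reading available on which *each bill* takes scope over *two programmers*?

*each bill* sits inside the complex NP *the assumption that the lexicographer praised each bill*.
The Complex NP Constraint bars QR out of the complement clause of a noun.
So *each bill* cannot raise to a position above *two programmers*.

No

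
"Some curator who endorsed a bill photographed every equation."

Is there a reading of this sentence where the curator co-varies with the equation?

The described interpretation is the *every equation* > *some curator* scoping.
*every equation* sits in the matrix clause, not in the relative clause on *some curator*.
With no island boundary between them, the object can take inverse scope over the subject via ordinary QR within the clause.

Yes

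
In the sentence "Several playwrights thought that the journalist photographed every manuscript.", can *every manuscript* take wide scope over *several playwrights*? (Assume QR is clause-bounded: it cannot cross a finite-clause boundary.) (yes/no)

No

The target quantifier *every manuscript* is part of the finite complement clause *that the journalist photographed every manuscript*.
QR is clause-bounded, so the finite complement is a scope island for the embedded quantifier.
The inverse ordering *every manuscript* > *several playwrights* is therefore underivable.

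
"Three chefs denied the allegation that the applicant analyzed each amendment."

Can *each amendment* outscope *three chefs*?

No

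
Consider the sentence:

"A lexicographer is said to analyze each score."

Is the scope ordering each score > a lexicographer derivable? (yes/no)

Yes

*each score* is the object of the infinitival complement of a raising predicate; raising infinitives are transparent for QR, so the two DPs are in effect clausemates.
No island intervenes, so both surface and inverse scope are derivable.
Both orderings are possible: *a lexicographer* > *each score* and *each score* > *a lexicographer*.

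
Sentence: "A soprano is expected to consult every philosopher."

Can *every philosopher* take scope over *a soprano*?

*every philosopher* is inside a raising infinitive, which is transparent to QR (no CP barrier), so it behaves as a matrix argument.
Since no island is crossed, the inverse ordering is licensed alongside surface scope.

Yes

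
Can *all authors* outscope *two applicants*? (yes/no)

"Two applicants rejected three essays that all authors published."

Structurally, *all authors* is inside the relative clause *that all authors published* modifying *three essays*.
Quantifiers inside a relative clause are trapped there; the RC boundary blocks QR.
So *all authors* cannot raise to a position above *two applicants*.

No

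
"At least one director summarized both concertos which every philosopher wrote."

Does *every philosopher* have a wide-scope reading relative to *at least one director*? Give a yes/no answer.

The DP *every philosopher* is contained in the relative clause *which every philosopher wrote* modifying *both concertos*.
QR out of a relative clause is ruled out by the relative-clause island constraint.
So the wide-scope reading for *every philosopher* is blocked.

No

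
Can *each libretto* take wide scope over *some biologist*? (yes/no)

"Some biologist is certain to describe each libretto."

Yes

*each libretto* is the object of the infinitival complement of a raising predicate; raising infinitives are transparent for QR, so the two DPs are in effect clausemates.
No island intervenes, so both surface and inverse scope are derivable.
So *each libretto* > *some biologist* is among the available readings.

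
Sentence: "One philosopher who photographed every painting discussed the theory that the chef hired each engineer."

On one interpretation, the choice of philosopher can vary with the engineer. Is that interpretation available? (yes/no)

This is the *each engineer* > *one philosopher* reading.
The DP *each engineer* is contained in the complex NP *the theory that the chef hired each engineer*.
Since the clause is the complement of a nominal head, the CNPC blocks scope extraction.
Hence only narrow scope for *each engineer* (under *one philosopher*) survives.

No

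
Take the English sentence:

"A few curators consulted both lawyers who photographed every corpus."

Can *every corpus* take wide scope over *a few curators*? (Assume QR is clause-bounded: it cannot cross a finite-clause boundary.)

The DP *every corpus* is contained in the relative clause *who photographed every corpus* modifying *both lawyers*.
QR out of a relative clause is ruled out by the relative-clause island constraint.
So *every corpus* cannot raise to a position above *a few curators*.

No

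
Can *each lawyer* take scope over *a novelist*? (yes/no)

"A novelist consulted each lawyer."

Yes

*each lawyer* and *a novelist* are in the same minimal clause.
No island intervenes, so both surface and inverse scope are derivable.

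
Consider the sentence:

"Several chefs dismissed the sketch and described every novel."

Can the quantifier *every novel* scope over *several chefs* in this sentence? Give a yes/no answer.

No

Structurally, *every novel* is inside one conjunct of the coordinate structure (*described every novel*).
QR out of a conjunct would have to apply non-ATB, which the CSC forbids.
Hence only narrow scope for *every novel* (under *several chefs*) survives.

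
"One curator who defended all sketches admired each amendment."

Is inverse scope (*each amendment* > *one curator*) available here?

Yes

The RC *who defended all sketches* is an island, but *each amendment* is not inside it — it is the matrix object, a clausemate of *one curator*.
Since no island is crossed, the inverse ordering is licensed alongside surface scope.
The sentence is scopally ambiguous between *one curator* > *each amendment* and *each amendment* > *one curator*.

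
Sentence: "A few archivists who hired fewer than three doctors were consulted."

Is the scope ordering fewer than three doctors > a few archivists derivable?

No

*fewer than three doctors* sits inside the relative clause *who hired fewer than three doctors*.
The relative clause forms an island for QR, so the quantifier is confined to the head noun's restrictor.
*fewer than three doctors* is confined to the island and cannot take scope over *a few archivists*.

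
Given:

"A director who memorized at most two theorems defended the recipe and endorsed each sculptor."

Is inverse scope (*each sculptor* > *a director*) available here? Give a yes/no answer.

No

*each sculptor* occurs within one conjunct of the coordinate structure (*endorsed each sculptor*).
QR out of a conjunct would have to apply non-ATB, which the CSC forbids.
*each sculptor* is confined to the island and cannot take scope over *a director*.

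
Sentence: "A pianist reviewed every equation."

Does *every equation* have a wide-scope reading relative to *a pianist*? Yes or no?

*every equation* is the matrix object and *a pianist* the matrix subject; the two are clausemates.
No island intervenes, so both surface and inverse scope are derivable.

Yes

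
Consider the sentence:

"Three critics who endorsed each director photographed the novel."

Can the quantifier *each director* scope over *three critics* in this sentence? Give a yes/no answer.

*each director* is embedded in the relative clause *who endorsed each director*.
QR out of a relative clause is ruled out by the relative-clause island constraint.
*each director* is confined to the island and cannot take scope over *three critics*.

No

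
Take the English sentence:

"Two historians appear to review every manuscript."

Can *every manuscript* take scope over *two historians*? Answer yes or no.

Yes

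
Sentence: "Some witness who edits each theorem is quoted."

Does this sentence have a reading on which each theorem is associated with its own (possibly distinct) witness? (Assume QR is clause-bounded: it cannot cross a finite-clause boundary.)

The described interpretation is the *each theorem* > *some witness* scoping.
*each theorem* occurs within the relative clause *who edits each theorem*.
Quantifiers inside a relative clause are trapped there; the RC boundary blocks QR.
There is no licit LF on which *each theorem* c-commands *some witness*.

No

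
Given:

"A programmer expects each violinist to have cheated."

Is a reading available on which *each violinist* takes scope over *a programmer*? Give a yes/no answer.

Yes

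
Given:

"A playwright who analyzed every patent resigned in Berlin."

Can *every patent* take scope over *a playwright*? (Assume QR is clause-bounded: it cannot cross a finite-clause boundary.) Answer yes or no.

No

Structurally, *every patent* is inside the relative clause *who analyzed every patent*.
The relative clause forms an island for QR, so the quantifier is confined to the head noun's restrictor.
So the wide-scope reading for *every patent* is blocked.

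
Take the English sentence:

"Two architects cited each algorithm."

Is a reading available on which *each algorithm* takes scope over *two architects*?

Both DPs are arguments of the same predicate; there is no clause or island boundary between them.
No island intervenes, so both surface and inverse scope are derivable.

Yes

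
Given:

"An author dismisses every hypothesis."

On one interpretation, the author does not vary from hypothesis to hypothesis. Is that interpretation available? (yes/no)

Yes

The paraphrase describes the scope ordering *an author* > *every hypothesis*.
Surface scope (*an author* > *every hypothesis*) is always derivable; islands only block QR, not in-situ interpretation.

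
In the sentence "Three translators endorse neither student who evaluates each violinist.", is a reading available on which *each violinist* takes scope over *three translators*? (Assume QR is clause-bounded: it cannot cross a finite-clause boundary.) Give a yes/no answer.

*each violinist* sits inside the relative clause *who evaluates each violinist* modifying *neither student*.
Relative clauses are scope islands: a quantifier cannot QR out of a relative clause to take scope in the matrix clause.
So *each violinist* cannot raise to a position above *three translators*.

No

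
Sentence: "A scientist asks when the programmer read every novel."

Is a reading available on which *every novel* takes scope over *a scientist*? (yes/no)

The target quantifier *every novel* is part of the embedded question *when the programmer read every novel*.
Embedded questions are wh-islands: a quantifier inside an indirect question cannot QR into the matrix clause.
So *every novel* cannot raise to a position above *a scientist*.

No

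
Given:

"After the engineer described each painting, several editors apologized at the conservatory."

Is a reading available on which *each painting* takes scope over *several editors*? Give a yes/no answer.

*each painting* sits inside the adjunct clause *after the engineer described each painting*.
Scope out of an adjunct clause is unavailable: QR respects the adjunct-island constraint.
There is no licit LF on which *each painting* c-commands *several editors*.

No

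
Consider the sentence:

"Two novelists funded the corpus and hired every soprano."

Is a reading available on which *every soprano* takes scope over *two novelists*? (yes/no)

Structurally, *every soprano* is inside one conjunct of the coordinate structure (*hired every soprano*).
Coordinate structures are islands for non-across-the-board movement, QR included.
There is no licit LF on which *every soprano* c-commands *two novelists*.

No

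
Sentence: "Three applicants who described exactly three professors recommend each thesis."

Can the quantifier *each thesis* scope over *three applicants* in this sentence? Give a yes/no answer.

Yes

Although the sentence contains a relative clause (*who described exactly three professors*), *each thesis* is outside it, in the matrix VP.
Ordinary QR to a clause-peripheral position gives the wide-scope LF for the lower DP.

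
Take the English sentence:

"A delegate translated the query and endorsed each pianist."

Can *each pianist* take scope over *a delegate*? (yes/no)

*each pianist* sits inside one conjunct of the coordinate structure (*endorsed each pianist*).
A quantifier cannot raise out of one conjunct of a coordination across the whole coordinate structure — the CSC applies to QR.
So the wide-scope reading for *each pianist* is blocked.
(Only the surface reading survives: one fixed delegate with respect to all the relevant pianists.)

No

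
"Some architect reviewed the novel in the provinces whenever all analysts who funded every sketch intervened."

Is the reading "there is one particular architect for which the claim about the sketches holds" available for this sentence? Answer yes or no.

This is the *some architect* > *every sketch* reading.
Surface scope (*some architect* > *every sketch*) is always derivable; islands only block QR, not in-situ interpretation.

Yes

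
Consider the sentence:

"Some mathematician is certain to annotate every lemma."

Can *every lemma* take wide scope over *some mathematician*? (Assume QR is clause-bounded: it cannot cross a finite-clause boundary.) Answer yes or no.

Yes

*every lemma* is inside a raising infinitive, which is transparent to QR (no CP barrier), so it behaves as a matrix argument.
Ordinary QR to a clause-peripheral position gives the wide-scope LF for the lower DP.
The sentence is scopally ambiguous between *some mathematician* > *every lemma* and *every lemma* > *some mathematician*.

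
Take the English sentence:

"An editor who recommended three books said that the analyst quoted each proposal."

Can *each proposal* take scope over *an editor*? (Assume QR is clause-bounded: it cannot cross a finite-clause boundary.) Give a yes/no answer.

The target quantifier *each proposal* is part of the finite complement clause *that the analyst quoted each proposal*.
Under clause-bounded QR, a quantifier in an embedded finite clause cannot raise into the matrix clause.
*each proposal* > *an editor* would require crossing that boundary, which is illicit.
(Only the surface reading survives: one fixed editor with respect to all the relevant proposals.)

No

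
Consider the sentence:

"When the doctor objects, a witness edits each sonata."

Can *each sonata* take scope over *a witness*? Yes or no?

Yes

The adjunct clause does not contain *each sonata*, which is the matrix object.
Clause-internal QR can adjoin the lower DP above the subject, yielding the inverse reading.
So *each sonata* > *a witness* is among the available readings.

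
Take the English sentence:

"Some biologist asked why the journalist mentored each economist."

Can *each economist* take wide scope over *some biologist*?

Structurally, *each economist* is inside the embedded question *why the journalist mentored each economist*.
QR across an interrogative CP boundary is ruled out as a wh-island violation.
So *each economist* cannot raise to a position above *some biologist*.

No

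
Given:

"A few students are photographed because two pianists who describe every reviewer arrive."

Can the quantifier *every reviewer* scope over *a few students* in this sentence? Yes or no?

No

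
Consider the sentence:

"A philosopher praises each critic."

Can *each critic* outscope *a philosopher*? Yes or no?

*each critic* and *a philosopher* are in the same minimal clause.
No island intervenes, so both surface and inverse scope are derivable.

Yes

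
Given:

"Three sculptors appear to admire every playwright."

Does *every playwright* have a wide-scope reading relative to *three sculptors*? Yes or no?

The matrix predicate is a raising verb, whose infinitival complement is not a scope island — *every playwright* can QR into the matrix clause.
QR within a single clause is free, so the lower quantifier may take scope over the higher one.
The sentence is scopally ambiguous between *three sculptors* > *every playwright* and *every playwright* > *three sculptors*.

Yes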